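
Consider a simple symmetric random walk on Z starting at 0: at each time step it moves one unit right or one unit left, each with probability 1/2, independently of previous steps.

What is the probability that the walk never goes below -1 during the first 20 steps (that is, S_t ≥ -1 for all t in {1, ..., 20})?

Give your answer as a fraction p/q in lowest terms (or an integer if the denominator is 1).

Answer: 88179/262144

Derivation:
Let f(t,s) = #length-t paths at position s with S_1..S_t all ≥ -1.
f(t,s) = f(t-1,s-1) + f(t-1,s+1) for s ≥ -1; f(t,s) = 0 for s < -1.
t=0: f(0,0)=1
t=1: f(1,-1)=1 f(1,1)=1
t=2: f(2,0)=2 f(2,2)=1
t=3: f(3,-1)=2 f(3,1)=3 f(3,3)=1
t=4: f(4,0)=5 f(4,2)=4 f(4,4)=1
t=5: f(5,-1)=5 f(5,1)=9 f(5,3)=5 f(5,5)=1
t=6: f(6,0)=14 f(6,2)=14 f(6,4)=6 f(6,6)=1
t=7: f(7,-1)=14 f(7,1)=28 f(7,3)=20 f(7,5)=7 f(7,7)=1
t=8: f(8,0)=42 f(8,2)=48 f(8,4)=27 f(8,6)=8 f(8,8)=1
t=9: f(9,-1)=42 f(9,1)=90 f(9,3)=75 f(9,5)=35 f(9,7)=9 f(9,9)=1
t=10: f(10,0)=132 f(10,2)=165 f(10,4)=110 f(10,6)=44 f(10,8)=10 f(10,10)=1
t=11: f(11,-1)=132 f(11,1)=297 f(11,3)=275 f(11,5)=154 f(11,7)=54 f(11,9)=11 f(11,11)=1
t=12: f(12,0)=429 f(12,2)=572 f(12,4)=429 f(12,6)=208 f(12,8)=65 f(12,10)=12 f(12,12)=1
t=13: f(13,-1)=429 f(13,1)=1001 f(13,3)=1001 f(13,5)=637 f(13,7)=273 f(13,9)=77 f(13,11)=13 f(13,13)=1
t=14: f(14,0)=1430 f(14,2)=2002 f(14,4)=1638 f(14,6)=910 f(14,8)=350 f(14,10)=90 f(14,12)=14 f(14,14)=1
t=15: f(15,-1)=1430 f(15,1)=3432 f(15,3)=3640 f(15,5)=2548 f(15,7)=1260 f(15,9)=440 f(15,11)=104 f(15,13)=15 f(15,15)=1
t=16: f(16,0)=4862 f(16,2)=7072 f(16,4)=6188 f(16,6)=3808 f(16,8)=1700 f(16,10)=544 f(16,12)=119 f(16,14)=16 f(16,16)=1
t=17: f(17,-1)=4862 f(17,1)=11934 f(17,3)=13260 f(17,5)=9996 f(17,7)=5508 f(17,9)=2244 f(17,11)=663 f(17,13)=135 f(17,15)=17 f(17,17)=1
t=18: f(18,0)=16796 f(18,2)=25194 f(18,4)=23256 f(18,6)=15504 f(18,8)=7752 f(18,10)=2907 f(18,12)=798 f(18,14)=152 f(18,16)=18 f(18,18)=1
t=19: f(19,-1)=16796 f(19,1)=41990 f(19,3)=48450 f(19,5)=38760 f(19,7)=23256 f(19,9)=10659 f(19,11)=3705 f(19,13)=950 f(19,15)=170 f(19,17)=19 f(19,19)=1
t=20: f(20,0)=58786 f(20,2)=90440 f(20,4)=87210 f(20,6)=62016 f(20,8)=33915 f(20,10)=14364 f(20,12)=4655 f(20,14)=1120 f(20,16)=189 f(20,18)=20 f(20,20)=1
Σ_s f(20,s) = 352716
P = 352716/1048576 = 88179/262144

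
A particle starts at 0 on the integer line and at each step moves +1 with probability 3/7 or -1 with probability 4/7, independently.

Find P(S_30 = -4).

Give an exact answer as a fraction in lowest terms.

Answer: 468607642595359299993600/3219905755813179726837607

Derivation:
To reach position -4 after 30 steps: need 13 steps of +1 and 17 steps of -1.
Number of such sequences: C(30,13) = 119759850
Each has probability (3/7)^13 · (4/7)^17 = 27390260577042432/22539340290692258087863249
P = 119759850 · 27390260577042432/22539340290692258087863249 = 468607642595359299993600/3219905755813179726837607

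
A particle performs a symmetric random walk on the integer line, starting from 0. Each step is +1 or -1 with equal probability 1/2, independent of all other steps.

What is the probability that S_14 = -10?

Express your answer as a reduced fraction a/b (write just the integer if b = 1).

To reach position -10 after 14 steps: need 2 steps of +1 and 12 of -1.
Favorable paths: C(14,2) = 91
Total paths: 2^14 = 16384
P = 91/16384 = 91/16384

Answer: 91/16384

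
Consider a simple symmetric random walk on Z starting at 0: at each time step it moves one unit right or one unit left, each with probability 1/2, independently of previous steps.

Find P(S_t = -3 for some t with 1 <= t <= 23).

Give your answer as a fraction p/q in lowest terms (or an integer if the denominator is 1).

Count via complement. Let g(t,s) = #length-t paths at position s with S_1..S_t all ≠ -3.
g(t,s) = g(t-1,s-1) + g(t-1,s+1) for s ≠ -3; g(t,-3) = 0.
t=0: g(0,0)=1
t=1: g(1,-1)=1 g(1,1)=1
t=2: g(2,-2)=1 g(2,0)=2 g(2,2)=1
t=3: g(3,-1)=3 g(3,1)=3 g(3,3)=1
t=4: g(4,-2)=3 g(4,0)=6 g(4,2)=4 g(4,4)=1
t=5: g(5,-1)=9 g(5,1)=10 g(5,3)=5 g(5,5)=1
t=6: g(6,-2)=9 g(6,0)=19 g(6,2)=15 g(6,4)=6 g(6,6)=1
t=7: g(7,-1)=28 g(7,1)=34 g(7,3)=21 g(7,5)=7 g(7,7)=1
t=8: g(8,-2)=28 g(8,0)=62 g(8,2)=55 g(8,4)=28 g(8,6)=8 g(8,8)=1
t=9: g(9,-1)=90 g(9,1)=117 g(9,3)=83 g(9,5)=36 g(9,7)=9 g(9,9)=1
t=10: g(10,-2)=90 g(10,0)=207 g(10,2)=200 g(10,4)=119 g(10,6)=45 g(10,8)=10 g(10,10)=1
t=11: g(11,-1)=297 g(11,1)=407 g(11,3)=319 g(11,5)=164 g(11,7)=55 g(11,9)=11 g(11,11)=1
t=12: g(12,-2)=297 g(12,0)=704 g(12,2)=726 g(12,4)=483 g(12,6)=219 g(12,8)=66 g(12,10)=12 g(12,12)=1
t=13: g(13,-1)=1001 g(13,1)=1430 g(13,3)=1209 g(13,5)=702 g(13,7)=285 g(13,9)=78 g(13,11)=13 g(13,13)=1
t=14: g(14,-2)=1001 g(14,0)=2431 g(14,2)=2639 g(14,4)=1911 g(14,6)=987 g(14,8)=363 g(14,10)=91 g(14,12)=14 g(14,14)=1
t=15: g(15,-1)=3432 g(15,1)=5070 g(15,3)=4550 g(15,5)=2898 g(15,7)=1350 g(15,9)=454 g(15,11)=105 g(15,13)=15 g(15,15)=1
t=16: g(16,-2)=3432 g(16,0)=8502 g(16,2)=9620 g(16,4)=7448 g(16,6)=4248 g(16,8)=1804 g(16,10)=559 g(16,12)=120 g(16,14)=16 g(16,16)=1
t=17: g(17,-1)=11934 g(17,1)=18122 g(17,3)=17068 g(17,5)=11696 g(17,7)=6052 g(17,9)=2363 g(17,11)=679 g(17,13)=136 g(17,15)=17 g(17,17)=1
t=18: g(18,-2)=11934 g(18,0)=30056 g(18,2)=35190 g(18,4)=28764 g(18,6)=17748 g(18,8)=8415 g(18,10)=3042 g(18,12)=815 g(18,14)=153 g(18,16)=18 g(18,18)=1
t=19: g(19,-1)=41990 g(19,1)=65246 g(19,3)=63954 g(19,5)=46512 g(19,7)=26163 g(19,9)=11457 g(19,11)=3857 g(19,13)=968 g(19,15)=171 g(19,17)=19 g(19,19)=1
t=20: g(20,-2)=41990 g(20,0)=107236 g(20,2)=129200 g(20,4)=110466 g(20,6)=72675 g(20,8)=37620 g(20,10)=15314 g(20,12)=4825 g(20,14)=1139 g(20,16)=190 g(20,18)=20 g(20,20)=1
t=21: g(21,-1)=149226 g(21,1)=236436 g(21,3)=239666 g(21,5)=183141 g(21,7)=110295 g(21,9)=52934 g(21,11)=20139 g(21,13)=5964 g(21,15)=1329 g(21,17)=210 g(21,19)=21 g(21,21)=1
t=22: g(22,-2)=149226 g(22,0)=385662 g(22,2)=476102 g(22,4)=422807 g(22,6)=293436 g(22,8)=163229 g(22,10)=73073 g(22,12)=26103 g(22,14)=7293 g(22,16)=1539 g(22,18)=231 g(22,20)=22 g(22,22)=1
t=23: g(23,-1)=534888 g(23,1)=861764 g(23,3)=898909 g(23,5)=716243 g(23,7)=456665 g(23,9)=236302 g(23,11)=99176 g(23,13)=33396 g(23,15)=8832 g(23,17)=1770 g(23,19)=253 g(23,21)=23 g(23,23)=1
Paths never hitting -3: Σ_s g(23,s) = 3848222
Paths hitting -3: 2^23 - 3848222 = 4540386
P = 4540386/8388608 = 2270193/4194304

Answer: 2270193/4194304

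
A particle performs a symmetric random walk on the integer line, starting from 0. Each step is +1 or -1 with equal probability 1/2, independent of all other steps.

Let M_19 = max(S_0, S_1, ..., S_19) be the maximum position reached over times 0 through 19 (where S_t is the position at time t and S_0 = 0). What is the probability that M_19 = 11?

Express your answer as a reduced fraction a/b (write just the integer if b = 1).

Answer: 969/131072

Derivation:
Let M_19 = max(S_0,...,S_19). Use the reflection principle: for j ≥ 1, #{paths with M_19 ≥ j} = #{S_19 ≥ j} + #{S_19 ≥ j+1}.
By reflection, #{M_19 ≥ 11} = #{S_19 ≥ 11} + #{S_19 ≥ 12} = 5036 + 1160 = 6196.
#{M_19 ≥ 12} = #{S_19 ≥ 12} + #{S_19 ≥ 13} = 1160 + 1160 = 2320.
#{M_19 = 11} = 6196 - 2320 = 3876.
P(M_19 = 11) = 3876/524288 = 969/131072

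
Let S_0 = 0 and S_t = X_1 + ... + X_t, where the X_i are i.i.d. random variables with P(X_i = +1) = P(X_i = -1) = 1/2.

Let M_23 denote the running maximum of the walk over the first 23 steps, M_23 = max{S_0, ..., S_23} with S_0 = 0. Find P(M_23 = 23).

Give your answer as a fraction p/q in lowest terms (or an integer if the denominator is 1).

Let M_23 = max(S_0,...,S_23). Use the reflection principle: for j ≥ 1, #{paths with M_23 ≥ j} = #{S_23 ≥ j} + #{S_23 ≥ j+1}.
By reflection, #{M_23 ≥ 23} = #{S_23 ≥ 23} + #{S_23 ≥ 24} = 1 + 0 = 1.
#{M_23 ≥ 24} = #{S_23 ≥ 24} + #{S_23 ≥ 25} = 0 + 0 = 0.
#{M_23 = 23} = 1 - 0 = 1.
P(M_23 = 23) = 1/8388608 = 1/8388608

Answer: 1/8388608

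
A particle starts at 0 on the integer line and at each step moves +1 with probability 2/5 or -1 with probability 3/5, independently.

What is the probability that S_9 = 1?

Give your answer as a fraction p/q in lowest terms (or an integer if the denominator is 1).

Answer: 326592/1953125

Derivation:
To reach position 1 after 9 steps: need 5 steps of +1 and 4 steps of -1.
Number of such sequences: C(9,5) = 126
Each has probability (2/5)^5 · (3/5)^4 = 2592/1953125
P = 126 · 2592/1953125 = 326592/1953125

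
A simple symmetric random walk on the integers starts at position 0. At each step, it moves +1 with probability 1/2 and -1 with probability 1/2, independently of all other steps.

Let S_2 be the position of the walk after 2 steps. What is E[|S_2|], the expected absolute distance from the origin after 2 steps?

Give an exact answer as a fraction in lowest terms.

S_2 takes values m ≡ 0 (mod 2) with |m| ≤ 2; P(S_2=m) = C(2,(2+m)/2)/2^2.
Total paths: 2^2 = 4
Distribution: P(S=-2)=1/4, P(S=0)=2/4, P(S=2)=1/4
E[|S_2|] = Σ_m |m|·P(S_2=m) = 4/4 = 1

Answer: 1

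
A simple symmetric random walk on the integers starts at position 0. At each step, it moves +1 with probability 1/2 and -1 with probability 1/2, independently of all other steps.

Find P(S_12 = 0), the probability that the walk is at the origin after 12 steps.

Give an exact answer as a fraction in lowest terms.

To return to 0 after 12 steps: need exactly 6 steps of +1 and 6 of -1.
Favorable paths: C(12,6) = 924
Total paths: 2^12 = 4096
P = 924/4096 = 231/1024

Answer: 231/1024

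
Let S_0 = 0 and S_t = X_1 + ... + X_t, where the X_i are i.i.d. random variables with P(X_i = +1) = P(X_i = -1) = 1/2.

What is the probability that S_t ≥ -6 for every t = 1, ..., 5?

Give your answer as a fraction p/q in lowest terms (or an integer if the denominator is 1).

Let f(t,s) = #length-t paths at position s with S_1..S_t all ≥ -6.
f(t,s) = f(t-1,s-1) + f(t-1,s+1) for s ≥ -6; f(t,s) = 0 for s < -6.
t=0: f(0,0)=1
t=1: f(1,-1)=1 f(1,1)=1
t=2: f(2,-2)=1 f(2,0)=2 f(2,2)=1
t=3: f(3,-3)=1 f(3,-1)=3 f(3,1)=3 f(3,3)=1
t=4: f(4,-4)=1 f(4,-2)=4 f(4,0)=6 f(4,2)=4 f(4,4)=1
t=5: f(5,-5)=1 f(5,-3)=5 f(5,-1)=10 f(5,1)=10 f(5,3)=5 f(5,5)=1
Σ_s f(5,s) = 32
P = 32/32 = 1

Answer: 1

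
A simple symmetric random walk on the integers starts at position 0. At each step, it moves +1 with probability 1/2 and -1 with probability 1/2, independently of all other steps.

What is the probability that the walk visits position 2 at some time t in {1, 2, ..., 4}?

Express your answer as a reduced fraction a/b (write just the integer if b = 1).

Answer: 3/8

Derivation:
Count via complement. Let g(t,s) = #length-t paths at position s with S_1..S_t all ≠ 2.
g(t,s) = g(t-1,s-1) + g(t-1,s+1) for s ≠ 2; g(t,2) = 0.
t=0: g(0,0)=1
t=1: g(1,-1)=1 g(1,1)=1
t=2: g(2,-2)=1 g(2,0)=2
t=3: g(3,-3)=1 g(3,-1)=3 g(3,1)=2
t=4: g(4,-4)=1 g(4,-2)=4 g(4,0)=5
Paths never hitting 2: Σ_s g(4,s) = 10
Paths hitting 2: 2^4 - 10 = 6
P = 6/16 = 3/8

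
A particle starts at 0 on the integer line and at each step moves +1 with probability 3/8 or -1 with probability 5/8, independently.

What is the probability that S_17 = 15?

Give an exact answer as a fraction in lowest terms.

Answer: 3658971285/2251799813685248

Derivation:
To reach position 15 after 17 steps: need 16 steps of +1 and 1 step of -1.
Number of such sequences: C(17,16) = 17
Each has probability (3/8)^16 · (5/8)^1 = 215233605/2251799813685248
P = 17 · 215233605/2251799813685248 = 3658971285/2251799813685248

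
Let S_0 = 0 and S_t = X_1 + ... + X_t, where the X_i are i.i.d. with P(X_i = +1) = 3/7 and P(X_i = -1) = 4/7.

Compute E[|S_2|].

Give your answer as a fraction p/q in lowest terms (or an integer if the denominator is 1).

Answer: 50/49

Derivation:
S_2 takes values m ≡ 0 (mod 2) with |m| ≤ 2; P(S_2=m) = C(2,(2+m)/2) · (3/7)^((2+m)/2) · (4/7)^((2-m)/2).
Distribution: P(S=-2)=16/49, P(S=0)=24/49, P(S=2)=9/49
E[|S_2|] = Σ_m |m|·P(S_2=m) = 50/49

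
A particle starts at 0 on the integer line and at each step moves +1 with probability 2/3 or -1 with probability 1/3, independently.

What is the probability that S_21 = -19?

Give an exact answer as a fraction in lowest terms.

To reach position -19 after 21 steps: need 1 step of +1 and 20 steps of -1.
Number of such sequences: C(21,1) = 21
Each has probability (2/3)^1 · (1/3)^20 = 2/10460353203
P = 21 · 2/10460353203 = 14/3486784401

Answer: 14/3486784401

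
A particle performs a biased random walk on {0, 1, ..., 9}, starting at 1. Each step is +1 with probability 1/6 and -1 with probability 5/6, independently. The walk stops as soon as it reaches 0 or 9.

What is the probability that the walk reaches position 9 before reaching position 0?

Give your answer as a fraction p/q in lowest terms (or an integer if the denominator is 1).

Biased walk: p = 1/6, q = 5/6, r = q/p = 5
Gambler's ruin: P(hit 9 before 0 | start at 1) = (1 - r^a)/(1 - r^N)
r^1 = 5; r^9 = 1953125
P = (1 - 5) / (1 - 1953125) = -4 / -1953124 = 1/488281

Answer: 1/488281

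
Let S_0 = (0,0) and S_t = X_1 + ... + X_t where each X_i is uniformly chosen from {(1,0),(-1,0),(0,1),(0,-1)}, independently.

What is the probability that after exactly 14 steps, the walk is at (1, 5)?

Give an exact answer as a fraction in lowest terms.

Let h be the number of horizontal steps (so 14-h are vertical). To end at (1,5) need (h+1)/2 right-steps and ((14-h)+5)/2 up-steps.
Sum over h with 1 ≤ h ≤ 9, h ≡ 1 (mod 2), 14-h ≡ 1 (mod 2):
h=1: C(14,1)·C(1,1)·C(13,9) = 14·1·715 = 10010
h=3: C(14,3)·C(3,2)·C(11,8) = 364·3·165 = 180180
h=5: C(14,5)·C(5,3)·C(9,7) = 2002·10·36 = 720720
h=7: C(14,7)·C(7,4)·C(7,6) = 3432·35·7 = 840840
h=9: C(14,9)·C(9,5)·C(5,5) = 2002·126·1 = 252252
Total favorable: 2004002
Total paths: 4^14 = 268435456
P = 2004002/268435456 = 1002001/134217728

Answer: 1002001/134217728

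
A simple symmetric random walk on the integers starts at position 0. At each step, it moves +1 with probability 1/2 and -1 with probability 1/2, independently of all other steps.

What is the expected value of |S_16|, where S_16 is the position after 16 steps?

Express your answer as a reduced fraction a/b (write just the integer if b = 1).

S_16 takes values m ≡ 0 (mod 2) with |m| ≤ 16; P(S_16=m) = C(16,(16+m)/2)/2^16.
Total paths: 2^16 = 65536
Distribution: P(S=-16)=1/65536, P(S=-14)=16/65536, P(S=-12)=120/65536, P(S=-10)=560/65536, P(S=-8)=1820/65536, P(S=-6)=4368/65536, P(S=-4)=8008/65536, P(S=-2)=11440/65536, P(S=0)=12870/65536, P(S=2)=11440/65536, P(S=4)=8008/65536, P(S=6)=4368/65536, P(S=8)=1820/65536, P(S=10)=560/65536, P(S=12)=120/65536, P(S=14)=16/65536, P(S=16)=1/65536
E[|S_16|] = Σ_m |m|·P(S_16=m) = 205920/65536 = 6435/2048

Answer: 6435/2048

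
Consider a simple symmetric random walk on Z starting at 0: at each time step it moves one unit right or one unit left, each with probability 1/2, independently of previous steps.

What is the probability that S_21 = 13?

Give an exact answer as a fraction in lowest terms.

Answer: 5985/2097152

Derivation:
To reach position 13 after 21 steps: need 17 steps of +1 and 4 of -1.
Favorable paths: C(21,17) = 5985
Total paths: 2^21 = 2097152
P = 5985/2097152 = 5985/2097152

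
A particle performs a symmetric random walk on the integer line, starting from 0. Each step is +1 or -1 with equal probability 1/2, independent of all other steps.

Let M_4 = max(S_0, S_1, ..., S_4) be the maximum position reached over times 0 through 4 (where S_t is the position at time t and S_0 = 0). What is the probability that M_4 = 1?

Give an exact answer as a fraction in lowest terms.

Let M_4 = max(S_0,...,S_4). Use the reflection principle: for j ≥ 1, #{paths with M_4 ≥ j} = #{S_4 ≥ j} + #{S_4 ≥ j+1}.
By reflection, #{M_4 ≥ 1} = #{S_4 ≥ 1} + #{S_4 ≥ 2} = 5 + 5 = 10.
#{M_4 ≥ 2} = #{S_4 ≥ 2} + #{S_4 ≥ 3} = 5 + 1 = 6.
#{M_4 = 1} = 10 - 6 = 4.
P(M_4 = 1) = 4/16 = 1/4

Answer: 1/4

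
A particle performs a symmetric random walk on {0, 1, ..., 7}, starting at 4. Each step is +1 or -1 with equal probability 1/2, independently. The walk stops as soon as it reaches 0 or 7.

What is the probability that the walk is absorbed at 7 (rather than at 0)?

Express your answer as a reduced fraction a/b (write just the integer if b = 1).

Answer: 4/7

Derivation:
Symmetric walk (p = 1/2): the harmonic-function argument gives P(hit 7 before 0 | start at 4) = a/N.
P = 4/7 = 4/7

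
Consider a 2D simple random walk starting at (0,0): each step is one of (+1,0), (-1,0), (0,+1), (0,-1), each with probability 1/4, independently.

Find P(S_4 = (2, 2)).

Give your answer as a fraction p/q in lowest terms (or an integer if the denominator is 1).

Answer: 3/128

Derivation:
Let h be the number of horizontal steps (so 4-h are vertical). To end at (2,2) need (h+2)/2 right-steps and ((4-h)+2)/2 up-steps.
Sum over h with 2 ≤ h ≤ 2, h ≡ 0 (mod 2), 4-h ≡ 0 (mod 2):
h=2: C(4,2)·C(2,2)·C(2,2) = 6·1·1 = 6
Total favorable: 6
Total paths: 4^4 = 256
P = 6/256 = 3/128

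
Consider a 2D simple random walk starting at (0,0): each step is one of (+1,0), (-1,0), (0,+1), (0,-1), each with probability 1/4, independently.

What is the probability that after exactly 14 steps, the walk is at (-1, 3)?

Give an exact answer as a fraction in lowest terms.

Let h be the number of horizontal steps (so 14-h are vertical). To end at (-1,3) need (h-1)/2 right-steps and ((14-h)+3)/2 up-steps.
Sum over h with 1 ≤ h ≤ 11, h ≡ 1 (mod 2), 14-h ≡ 1 (mod 2):
h=1: C(14,1)·C(1,0)·C(13,8) = 14·1·1287 = 18018
h=3: C(14,3)·C(3,1)·C(11,7) = 364·3·330 = 360360
h=5: C(14,5)·C(5,2)·C(9,6) = 2002·10·84 = 1681680
h=7: C(14,7)·C(7,3)·C(7,5) = 3432·35·21 = 2522520
h=9: C(14,9)·C(9,4)·C(5,4) = 2002·126·5 = 1261260
h=11: C(14,11)·C(11,5)·C(3,3) = 364·462·1 = 168168
Total favorable: 6012006
Total paths: 4^14 = 268435456
P = 6012006/268435456 = 3006003/134217728

Answer: 3006003/134217728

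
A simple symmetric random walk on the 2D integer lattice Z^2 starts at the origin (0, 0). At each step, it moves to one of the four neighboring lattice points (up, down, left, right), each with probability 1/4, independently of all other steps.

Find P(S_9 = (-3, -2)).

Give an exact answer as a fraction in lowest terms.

Let h be the number of horizontal steps (so 9-h are vertical). To end at (-3,-2) need (h-3)/2 right-steps and ((9-h)-2)/2 up-steps.
Sum over h with 3 ≤ h ≤ 7, h ≡ 1 (mod 2), 9-h ≡ 0 (mod 2):
h=3: C(9,3)·C(3,0)·C(6,2) = 84·1·15 = 1260
h=5: C(9,5)·C(5,1)·C(4,1) = 126·5·4 = 2520
h=7: C(9,7)·C(7,2)·C(2,0) = 36·21·1 = 756
Total favorable: 4536
Total paths: 4^9 = 262144
P = 4536/262144 = 567/32768

Answer: 567/32768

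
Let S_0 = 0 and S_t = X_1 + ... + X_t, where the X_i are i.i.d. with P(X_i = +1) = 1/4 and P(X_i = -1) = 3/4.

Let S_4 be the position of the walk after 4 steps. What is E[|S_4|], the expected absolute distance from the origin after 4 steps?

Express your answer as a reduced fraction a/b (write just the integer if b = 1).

S_4 takes values m ≡ 0 (mod 2) with |m| ≤ 4; P(S_4=m) = C(4,(4+m)/2) · (1/4)^((4+m)/2) · (3/4)^((4-m)/2).
Distribution: P(S=-4)=81/256, P(S=-2)=27/64, P(S=0)=27/128, P(S=2)=3/64, P(S=4)=1/256
E[|S_4|] = Σ_m |m|·P(S_4=m) = 71/32

Answer: 71/32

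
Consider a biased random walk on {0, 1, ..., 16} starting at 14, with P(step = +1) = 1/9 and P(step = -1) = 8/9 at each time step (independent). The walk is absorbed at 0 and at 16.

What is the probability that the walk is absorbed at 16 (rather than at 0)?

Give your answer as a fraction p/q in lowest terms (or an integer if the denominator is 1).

Answer: 69810262081/4467856773185

Derivation:
Biased walk: p = 1/9, q = 8/9, r = q/p = 8
Gambler's ruin: P(hit 16 before 0 | start at 14) = (1 - r^a)/(1 - r^N)
r^14 = 4398046511104; r^16 = 281474976710656
P = (1 - 4398046511104) / (1 - 281474976710656) = -4398046511103 / -281474976710655 = 69810262081/4467856773185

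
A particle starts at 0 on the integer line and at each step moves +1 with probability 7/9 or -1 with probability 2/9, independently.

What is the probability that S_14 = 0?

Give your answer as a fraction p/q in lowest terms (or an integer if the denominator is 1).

To be at 0 after 14 steps: need exactly 7 steps of +1 and 7 of -1.
Number of such sequences: C(14,7) = 3432
Each has probability (7/9)^7 · (2/9)^7 = 105413504/22876792454961
P = 3432 · 105413504/22876792454961 = 120593048576/7625597484987

Answer: 120593048576/7625597484987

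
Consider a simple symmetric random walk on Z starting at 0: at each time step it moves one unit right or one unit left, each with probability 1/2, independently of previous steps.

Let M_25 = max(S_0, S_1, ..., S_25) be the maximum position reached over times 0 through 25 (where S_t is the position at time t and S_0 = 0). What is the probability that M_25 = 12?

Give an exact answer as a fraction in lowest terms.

Answer: 44275/8388608

Derivation:
Let M_25 = max(S_0,...,S_25). Use the reflection principle: for j ≥ 1, #{paths with M_25 ≥ j} = #{S_25 ≥ j} + #{S_25 ≥ j+1}.
By reflection, #{M_25 ≥ 12} = #{S_25 ≥ 12} + #{S_25 ≥ 13} = 245506 + 245506 = 491012.
#{M_25 ≥ 13} = #{S_25 ≥ 13} + #{S_25 ≥ 14} = 245506 + 68406 = 313912.
#{M_25 = 12} = 491012 - 313912 = 177100.
P(M_25 = 12) = 177100/33554432 = 44275/8388608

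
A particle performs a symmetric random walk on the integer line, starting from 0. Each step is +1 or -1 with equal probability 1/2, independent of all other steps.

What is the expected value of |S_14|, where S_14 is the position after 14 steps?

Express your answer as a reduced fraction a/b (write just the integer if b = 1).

S_14 takes values m ≡ 0 (mod 2) with |m| ≤ 14; P(S_14=m) = C(14,(14+m)/2)/2^14.
Total paths: 2^14 = 16384
Distribution: P(S=-14)=1/16384, P(S=-12)=14/16384, P(S=-10)=91/16384, P(S=-8)=364/16384, P(S=-6)=1001/16384, P(S=-4)=2002/16384, P(S=-2)=3003/16384, P(S=0)=3432/16384, P(S=2)=3003/16384, P(S=4)=2002/16384, P(S=6)=1001/16384, P(S=8)=364/16384, P(S=10)=91/16384, P(S=12)=14/16384, P(S=14)=1/16384
E[|S_14|] = Σ_m |m|·P(S_14=m) = 48048/16384 = 3003/1024

Answer: 3003/1024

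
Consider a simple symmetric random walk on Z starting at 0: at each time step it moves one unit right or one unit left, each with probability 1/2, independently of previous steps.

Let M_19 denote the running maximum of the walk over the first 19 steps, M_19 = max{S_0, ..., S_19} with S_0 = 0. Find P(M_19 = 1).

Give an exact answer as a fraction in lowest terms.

Let M_19 = max(S_0,...,S_19). Use the reflection principle: for j ≥ 1, #{paths with M_19 ≥ j} = #{S_19 ≥ j} + #{S_19 ≥ j+1}.
By reflection, #{M_19 ≥ 1} = #{S_19 ≥ 1} + #{S_19 ≥ 2} = 262144 + 169766 = 431910.
#{M_19 ≥ 2} = #{S_19 ≥ 2} + #{S_19 ≥ 3} = 169766 + 169766 = 339532.
#{M_19 = 1} = 431910 - 339532 = 92378.
P(M_19 = 1) = 92378/524288 = 46189/262144

Answer: 46189/262144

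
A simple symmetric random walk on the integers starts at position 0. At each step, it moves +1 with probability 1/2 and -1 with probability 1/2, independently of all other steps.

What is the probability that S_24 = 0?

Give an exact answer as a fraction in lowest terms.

To return to 0 after 24 steps: need exactly 12 steps of +1 and 12 of -1.
Favorable paths: C(24,12) = 2704156
Total paths: 2^24 = 16777216
P = 2704156/16777216 = 676039/4194304

Answer: 676039/4194304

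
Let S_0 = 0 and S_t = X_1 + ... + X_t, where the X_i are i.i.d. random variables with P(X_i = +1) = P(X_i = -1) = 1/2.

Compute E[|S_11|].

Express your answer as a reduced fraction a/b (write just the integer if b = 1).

Answer: 693/256

Derivation:
S_11 takes values m ≡ 1 (mod 2) with |m| ≤ 11; P(S_11=m) = C(11,(11+m)/2)/2^11.
Total paths: 2^11 = 2048
Distribution: P(S=-11)=1/2048, P(S=-9)=11/2048, P(S=-7)=55/2048, P(S=-5)=165/2048, P(S=-3)=330/2048, P(S=-1)=462/2048, P(S=1)=462/2048, P(S=3)=330/2048, P(S=5)=165/2048, P(S=7)=55/2048, P(S=9)=11/2048, P(S=11)=1/2048
E[|S_11|] = Σ_m |m|·P(S_11=m) = 5544/2048 = 693/256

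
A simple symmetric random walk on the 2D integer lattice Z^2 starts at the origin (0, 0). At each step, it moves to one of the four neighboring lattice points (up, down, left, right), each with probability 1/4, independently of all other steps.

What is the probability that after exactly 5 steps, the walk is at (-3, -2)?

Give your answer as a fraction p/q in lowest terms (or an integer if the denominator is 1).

Let h be the number of horizontal steps (so 5-h are vertical). To end at (-3,-2) need (h-3)/2 right-steps and ((5-h)-2)/2 up-steps.
Sum over h with 3 ≤ h ≤ 3, h ≡ 1 (mod 2), 5-h ≡ 0 (mod 2):
h=3: C(5,3)·C(3,0)·C(2,0) = 10·1·1 = 10
Total favorable: 10
Total paths: 4^5 = 1024
P = 10/1024 = 5/512

Answer: 5/512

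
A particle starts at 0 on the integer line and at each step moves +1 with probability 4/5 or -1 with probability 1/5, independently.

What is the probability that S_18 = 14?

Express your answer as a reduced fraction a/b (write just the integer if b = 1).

Answer: 657129996288/3814697265625

Derivation:
To reach position 14 after 18 steps: need 16 steps of +1 and 2 steps of -1.
Number of such sequences: C(18,16) = 153
Each has probability (4/5)^16 · (1/5)^2 = 4294967296/3814697265625
P = 153 · 4294967296/3814697265625 = 657129996288/3814697265625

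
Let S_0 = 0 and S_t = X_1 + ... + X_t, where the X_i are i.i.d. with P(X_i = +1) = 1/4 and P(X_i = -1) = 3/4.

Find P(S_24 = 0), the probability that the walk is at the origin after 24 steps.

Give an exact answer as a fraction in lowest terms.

Answer: 359274842199/70368744177664

Derivation:
To be at 0 after 24 steps: need exactly 12 steps of +1 and 12 of -1.
Number of such sequences: C(24,12) = 2704156
Each has probability (1/4)^12 · (3/4)^12 = 531441/281474976710656
P = 2704156 · 531441/281474976710656 = 359274842199/70368744177664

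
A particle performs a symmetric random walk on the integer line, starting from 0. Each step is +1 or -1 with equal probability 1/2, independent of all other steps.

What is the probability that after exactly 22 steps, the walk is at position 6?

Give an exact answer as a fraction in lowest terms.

To reach position 6 after 22 steps: need 14 steps of +1 and 8 of -1.
Favorable paths: C(22,14) = 319770
Total paths: 2^22 = 4194304
P = 319770/4194304 = 159885/2097152

Answer: 159885/2097152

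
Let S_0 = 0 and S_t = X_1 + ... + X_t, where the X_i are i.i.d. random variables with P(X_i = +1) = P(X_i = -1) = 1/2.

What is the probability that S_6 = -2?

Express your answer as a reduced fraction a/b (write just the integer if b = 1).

Answer: 15/64

Derivation:
To reach position -2 after 6 steps: need 2 steps of +1 and 4 of -1.
Favorable paths: C(6,2) = 15
Total paths: 2^6 = 64
P = 15/64 = 15/64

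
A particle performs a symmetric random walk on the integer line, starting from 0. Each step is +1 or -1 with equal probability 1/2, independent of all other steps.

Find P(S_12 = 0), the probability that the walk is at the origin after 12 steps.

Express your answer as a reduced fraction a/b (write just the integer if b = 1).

To return to 0 after 12 steps: need exactly 6 steps of +1 and 6 of -1.
Favorable paths: C(12,6) = 924
Total paths: 2^12 = 4096
P = 924/4096 = 231/1024

Answer: 231/1024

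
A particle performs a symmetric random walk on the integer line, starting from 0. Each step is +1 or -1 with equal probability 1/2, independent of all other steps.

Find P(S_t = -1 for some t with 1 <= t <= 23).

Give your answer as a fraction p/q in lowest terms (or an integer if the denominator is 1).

Answer: 3518265/4194304

Derivation:
Count via complement. Let g(t,s) = #length-t paths at position s with S_1..S_t all ≠ -1.
g(t,s) = g(t-1,s-1) + g(t-1,s+1) for s ≠ -1; g(t,-1) = 0.
t=0: g(0,0)=1
t=1: g(1,1)=1
t=2: g(2,0)=1 g(2,2)=1
t=3: g(3,1)=2 g(3,3)=1
t=4: g(4,0)=2 g(4,2)=3 g(4,4)=1
t=5: g(5,1)=5 g(5,3)=4 g(5,5)=1
t=6: g(6,0)=5 g(6,2)=9 g(6,4)=5 g(6,6)=1
t=7: g(7,1)=14 g(7,3)=14 g(7,5)=6 g(7,7)=1
t=8: g(8,0)=14 g(8,2)=28 g(8,4)=20 g(8,6)=7 g(8,8)=1
t=9: g(9,1)=42 g(9,3)=48 g(9,5)=27 g(9,7)=8 g(9,9)=1
t=10: g(10,0)=42 g(10,2)=90 g(10,4)=75 g(10,6)=35 g(10,8)=9 g(10,10)=1
t=11: g(11,1)=132 g(11,3)=165 g(11,5)=110 g(11,7)=44 g(11,9)=10 g(11,11)=1
t=12: g(12,0)=132 g(12,2)=297 g(12,4)=275 g(12,6)=154 g(12,8)=54 g(12,10)=11 g(12,12)=1
t=13: g(13,1)=429 g(13,3)=572 g(13,5)=429 g(13,7)=208 g(13,9)=65 g(13,11)=12 g(13,13)=1
t=14: g(14,0)=429 g(14,2)=1001 g(14,4)=1001 g(14,6)=637 g(14,8)=273 g(14,10)=77 g(14,12)=13 g(14,14)=1
t=15: g(15,1)=1430 g(15,3)=2002 g(15,5)=1638 g(15,7)=910 g(15,9)=350 g(15,11)=90 g(15,13)=14 g(15,15)=1
t=16: g(16,0)=1430 g(16,2)=3432 g(16,4)=3640 g(16,6)=2548 g(16,8)=1260 g(16,10)=440 g(16,12)=104 g(16,14)=15 g(16,16)=1
t=17: g(17,1)=4862 g(17,3)=7072 g(17,5)=6188 g(17,7)=3808 g(17,9)=1700 g(17,11)=544 g(17,13)=119 g(17,15)=16 g(17,17)=1
t=18: g(18,0)=4862 g(18,2)=11934 g(18,4)=13260 g(18,6)=9996 g(18,8)=5508 g(18,10)=2244 g(18,12)=663 g(18,14)=135 g(18,16)=17 g(18,18)=1
t=19: g(19,1)=16796 g(19,3)=25194 g(19,5)=23256 g(19,7)=15504 g(19,9)=7752 g(19,11)=2907 g(19,13)=798 g(19,15)=152 g(19,17)=18 g(19,19)=1
t=20: g(20,0)=16796 g(20,2)=41990 g(20,4)=48450 g(20,6)=38760 g(20,8)=23256 g(20,10)=10659 g(20,12)=3705 g(20,14)=950 g(20,16)=170 g(20,18)=19 g(20,20)=1
t=21: g(21,1)=58786 g(21,3)=90440 g(21,5)=87210 g(21,7)=62016 g(21,9)=33915 g(21,11)=14364 g(21,13)=4655 g(21,15)=1120 g(21,17)=189 g(21,19)=20 g(21,21)=1
t=22: g(22,0)=58786 g(22,2)=149226 g(22,4)=177650 g(22,6)=149226 g(22,8)=95931 g(22,10)=48279 g(22,12)=19019 g(22,14)=5775 g(22,16)=1309 g(22,18)=209 g(22,20)=21 g(22,22)=1
t=23: g(23,1)=208012 g(23,3)=326876 g(23,5)=326876 g(23,7)=245157 g(23,9)=144210 g(23,11)=67298 g(23,13)=24794 g(23,15)=7084 g(23,17)=1518 g(23,19)=230 g(23,21)=22 g(23,23)=1
Paths never hitting -1: Σ_s g(23,s) = 1352078
Paths hitting -1: 2^23 - 1352078 = 7036530
P = 7036530/8388608 = 3518265/4194304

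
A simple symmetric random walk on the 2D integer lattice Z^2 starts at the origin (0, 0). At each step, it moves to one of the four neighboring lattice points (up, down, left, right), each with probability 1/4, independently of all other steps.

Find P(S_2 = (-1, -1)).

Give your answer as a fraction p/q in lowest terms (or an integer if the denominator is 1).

Answer: 1/8

Derivation:
Let h be the number of horizontal steps (so 2-h are vertical). To end at (-1,-1) need (h-1)/2 right-steps and ((2-h)-1)/2 up-steps.
Sum over h with 1 ≤ h ≤ 1, h ≡ 1 (mod 2), 2-h ≡ 1 (mod 2):
h=1: C(2,1)·C(1,0)·C(1,0) = 2·1·1 = 2
Total favorable: 2
Total paths: 4^2 = 16
P = 2/16 = 1/8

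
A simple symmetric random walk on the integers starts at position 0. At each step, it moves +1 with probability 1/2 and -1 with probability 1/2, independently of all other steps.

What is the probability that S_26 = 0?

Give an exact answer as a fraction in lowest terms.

To return to 0 after 26 steps: need exactly 13 steps of +1 and 13 of -1.
Favorable paths: C(26,13) = 10400600
Total paths: 2^26 = 67108864
P = 10400600/67108864 = 1300075/8388608

Answer: 1300075/8388608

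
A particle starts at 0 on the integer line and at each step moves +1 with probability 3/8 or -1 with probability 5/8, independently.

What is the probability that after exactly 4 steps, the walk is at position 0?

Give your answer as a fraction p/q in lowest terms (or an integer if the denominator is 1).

Answer: 675/2048

Derivation:
To be at 0 after 4 steps: need exactly 2 steps of +1 and 2 of -1.
Number of such sequences: C(4,2) = 6
Each has probability (3/8)^2 · (5/8)^2 = 225/4096
P = 6 · 225/4096 = 675/2048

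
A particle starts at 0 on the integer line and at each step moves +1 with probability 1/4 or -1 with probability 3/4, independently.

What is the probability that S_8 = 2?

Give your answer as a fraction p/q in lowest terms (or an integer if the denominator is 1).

To reach position 2 after 8 steps: need 5 steps of +1 and 3 steps of -1.
Number of such sequences: C(8,5) = 56
Each has probability (1/4)^5 · (3/4)^3 = 27/65536
P = 56 · 27/65536 = 189/8192

Answer: 189/8192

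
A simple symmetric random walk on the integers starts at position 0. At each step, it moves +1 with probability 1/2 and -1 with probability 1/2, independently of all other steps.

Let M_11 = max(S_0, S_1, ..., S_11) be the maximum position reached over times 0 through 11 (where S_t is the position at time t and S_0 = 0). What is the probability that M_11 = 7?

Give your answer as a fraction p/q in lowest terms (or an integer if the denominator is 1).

Let M_11 = max(S_0,...,S_11). Use the reflection principle: for j ≥ 1, #{paths with M_11 ≥ j} = #{S_11 ≥ j} + #{S_11 ≥ j+1}.
By reflection, #{M_11 ≥ 7} = #{S_11 ≥ 7} + #{S_11 ≥ 8} = 67 + 12 = 79.
#{M_11 ≥ 8} = #{S_11 ≥ 8} + #{S_11 ≥ 9} = 12 + 12 = 24.
#{M_11 = 7} = 79 - 24 = 55.
P(M_11 = 7) = 55/2048 = 55/2048

Answer: 55/2048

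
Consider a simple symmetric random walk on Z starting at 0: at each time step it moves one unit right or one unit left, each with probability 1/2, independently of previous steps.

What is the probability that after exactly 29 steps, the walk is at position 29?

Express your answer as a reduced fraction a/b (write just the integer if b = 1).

To reach position 29 after 29 steps: need 29 steps of +1 and 0 of -1.
Favorable paths: C(29,29) = 1
Total paths: 2^29 = 536870912
P = 1/536870912 = 1/536870912

Answer: 1/536870912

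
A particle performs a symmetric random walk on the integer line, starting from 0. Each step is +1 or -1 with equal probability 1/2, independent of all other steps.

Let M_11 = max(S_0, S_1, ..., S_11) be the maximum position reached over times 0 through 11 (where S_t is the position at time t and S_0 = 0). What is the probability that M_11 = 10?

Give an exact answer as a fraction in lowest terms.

Answer: 1/2048

Derivation:
Let M_11 = max(S_0,...,S_11). Use the reflection principle: for j ≥ 1, #{paths with M_11 ≥ j} = #{S_11 ≥ j} + #{S_11 ≥ j+1}.
By reflection, #{M_11 ≥ 10} = #{S_11 ≥ 10} + #{S_11 ≥ 11} = 1 + 1 = 2.
#{M_11 ≥ 11} = #{S_11 ≥ 11} + #{S_11 ≥ 12} = 1 + 0 = 1.
#{M_11 = 10} = 2 - 1 = 1.
P(M_11 = 10) = 1/2048 = 1/2048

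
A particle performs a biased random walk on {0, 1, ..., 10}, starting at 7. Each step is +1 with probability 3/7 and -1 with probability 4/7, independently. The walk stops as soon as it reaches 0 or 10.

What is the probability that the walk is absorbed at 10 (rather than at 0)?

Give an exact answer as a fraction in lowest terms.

Biased walk: p = 3/7, q = 4/7, r = q/p = 4/3
Gambler's ruin: P(hit 10 before 0 | start at 7) = (1 - r^a)/(1 - r^N)
r^7 = 16384/2187; r^10 = 1048576/59049
P = (1 - 16384/2187) / (1 - 1048576/59049) = -14197/2187 / -989527/59049 = 383319/989527

Answer: 383319/989527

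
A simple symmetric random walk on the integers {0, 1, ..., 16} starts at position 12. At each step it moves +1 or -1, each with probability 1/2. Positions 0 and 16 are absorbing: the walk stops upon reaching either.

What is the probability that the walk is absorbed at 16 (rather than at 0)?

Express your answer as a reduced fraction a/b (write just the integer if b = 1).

Symmetric walk (p = 1/2): the harmonic-function argument gives P(hit 16 before 0 | start at 12) = a/N.
P = 12/16 = 3/4

Answer: 3/4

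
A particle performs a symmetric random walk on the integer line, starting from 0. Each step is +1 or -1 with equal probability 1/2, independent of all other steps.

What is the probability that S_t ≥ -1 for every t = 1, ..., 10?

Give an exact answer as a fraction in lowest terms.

Answer: 231/512

Derivation:
Let f(t,s) = #length-t paths at position s with S_1..S_t all ≥ -1.
f(t,s) = f(t-1,s-1) + f(t-1,s+1) for s ≥ -1; f(t,s) = 0 for s < -1.
t=0: f(0,0)=1
t=1: f(1,-1)=1 f(1,1)=1
t=2: f(2,0)=2 f(2,2)=1
t=3: f(3,-1)=2 f(3,1)=3 f(3,3)=1
t=4: f(4,0)=5 f(4,2)=4 f(4,4)=1
t=5: f(5,-1)=5 f(5,1)=9 f(5,3)=5 f(5,5)=1
t=6: f(6,0)=14 f(6,2)=14 f(6,4)=6 f(6,6)=1
t=7: f(7,-1)=14 f(7,1)=28 f(7,3)=20 f(7,5)=7 f(7,7)=1
t=8: f(8,0)=42 f(8,2)=48 f(8,4)=27 f(8,6)=8 f(8,8)=1
t=9: f(9,-1)=42 f(9,1)=90 f(9,3)=75 f(9,5)=35 f(9,7)=9 f(9,9)=1
t=10: f(10,0)=132 f(10,2)=165 f(10,4)=110 f(10,6)=44 f(10,8)=10 f(10,10)=1
Σ_s f(10,s) = 462
P = 462/1024 = 231/512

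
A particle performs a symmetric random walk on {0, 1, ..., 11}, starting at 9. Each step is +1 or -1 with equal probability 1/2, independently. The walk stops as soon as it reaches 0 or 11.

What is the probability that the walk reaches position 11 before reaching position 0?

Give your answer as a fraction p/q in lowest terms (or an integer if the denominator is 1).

Symmetric walk (p = 1/2): the harmonic-function argument gives P(hit 11 before 0 | start at 9) = a/N.
P = 9/11 = 9/11

Answer: 9/11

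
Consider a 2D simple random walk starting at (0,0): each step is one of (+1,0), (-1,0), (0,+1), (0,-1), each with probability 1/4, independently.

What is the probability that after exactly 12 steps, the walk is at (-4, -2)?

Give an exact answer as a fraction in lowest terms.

Let h be the number of horizontal steps (so 12-h are vertical). To end at (-4,-2) need (h-4)/2 right-steps and ((12-h)-2)/2 up-steps.
Sum over h with 4 ≤ h ≤ 10, h ≡ 0 (mod 2), 12-h ≡ 0 (mod 2):
h=4: C(12,4)·C(4,0)·C(8,3) = 495·1·56 = 27720
h=6: C(12,6)·C(6,1)·C(6,2) = 924·6·15 = 83160
h=8: C(12,8)·C(8,2)·C(4,1) = 495·28·4 = 55440
h=10: C(12,10)·C(10,3)·C(2,0) = 66·120·1 = 7920
Total favorable: 174240
Total paths: 4^12 = 16777216
P = 174240/16777216 = 5445/524288

Answer: 5445/524288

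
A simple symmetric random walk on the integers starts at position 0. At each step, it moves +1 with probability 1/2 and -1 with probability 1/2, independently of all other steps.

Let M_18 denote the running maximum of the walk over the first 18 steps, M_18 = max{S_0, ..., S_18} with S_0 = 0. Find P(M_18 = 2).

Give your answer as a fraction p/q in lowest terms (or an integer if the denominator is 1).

Answer: 21879/131072

Derivation:
Let M_18 = max(S_0,...,S_18). Use the reflection principle: for j ≥ 1, #{paths with M_18 ≥ j} = #{S_18 ≥ j} + #{S_18 ≥ j+1}.
By reflection, #{M_18 ≥ 2} = #{S_18 ≥ 2} + #{S_18 ≥ 3} = 106762 + 63004 = 169766.
#{M_18 ≥ 3} = #{S_18 ≥ 3} + #{S_18 ≥ 4} = 63004 + 63004 = 126008.
#{M_18 = 2} = 169766 - 126008 = 43758.
P(M_18 = 2) = 43758/262144 = 21879/131072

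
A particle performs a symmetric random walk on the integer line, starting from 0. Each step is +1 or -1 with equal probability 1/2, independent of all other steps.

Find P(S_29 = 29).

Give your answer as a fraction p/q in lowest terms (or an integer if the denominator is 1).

To reach position 29 after 29 steps: need 29 steps of +1 and 0 of -1.
Favorable paths: C(29,29) = 1
Total paths: 2^29 = 536870912
P = 1/536870912 = 1/536870912

Answer: 1/536870912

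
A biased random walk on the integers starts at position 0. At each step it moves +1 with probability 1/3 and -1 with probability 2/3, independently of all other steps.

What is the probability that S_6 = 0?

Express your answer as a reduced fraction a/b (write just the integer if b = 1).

Answer: 160/729

Derivation:
To be at 0 after 6 steps: need exactly 3 steps of +1 and 3 of -1.
Number of such sequences: C(6,3) = 20
Each has probability (1/3)^3 · (2/3)^3 = 8/729
P = 20 · 8/729 = 160/729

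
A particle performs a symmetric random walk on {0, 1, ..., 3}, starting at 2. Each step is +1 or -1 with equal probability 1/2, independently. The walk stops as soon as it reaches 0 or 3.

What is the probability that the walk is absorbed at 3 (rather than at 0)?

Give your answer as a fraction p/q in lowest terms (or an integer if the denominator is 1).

Symmetric walk (p = 1/2): the harmonic-function argument gives P(hit 3 before 0 | start at 2) = a/N.
P = 2/3 = 2/3

Answer: 2/3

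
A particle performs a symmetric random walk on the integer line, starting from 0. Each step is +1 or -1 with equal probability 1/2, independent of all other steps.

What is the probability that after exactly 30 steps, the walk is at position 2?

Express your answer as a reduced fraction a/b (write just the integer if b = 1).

Answer: 145422675/1073741824

Derivation:
To reach position 2 after 30 steps: need 16 steps of +1 and 14 of -1.
Favorable paths: C(30,16) = 145422675
Total paths: 2^30 = 1073741824
P = 145422675/1073741824 = 145422675/1073741824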